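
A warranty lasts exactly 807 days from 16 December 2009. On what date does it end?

+365 (one year) → Dec 16, 2010 (442 left).
+365 (one year) → Dec 16, 2011 (77 left).
Dec has 31 days: +16 → Jan 1, 2012 (61 left).
Jan has 31 days: +31 → Feb 1, 2012 (30 left).
Feb has 29 days: +29 → Mar 1, 2012 (1 left).
+1 → Mar 2, 2012.

March 2, 2012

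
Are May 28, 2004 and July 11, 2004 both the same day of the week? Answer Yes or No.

No

From May 28, 2004 to Jul 11, 2004 is 44 days.
44 mod 7 = 2, so they are different weekdays.
(May 28, 2004 is a Friday; Jul 11, 2004 is a Sunday.)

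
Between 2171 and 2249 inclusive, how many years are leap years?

19

Multiples of 4 in [2171,2249]: 20.
Of those, multiples of 100: 1 (not leap unless ÷400).
Multiples of 400: 0.
Leap years = 20 − 1 + 0 = 19.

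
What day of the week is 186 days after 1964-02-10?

Feb 10, 1964 is a Monday.
186 mod 7 = 4, so 186 days after a Monday is Monday + 4 = Friday.

Friday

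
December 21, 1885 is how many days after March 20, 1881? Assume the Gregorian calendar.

Mar 20, 1881 → Mar 20, 1882: 365 days.
Mar 20, 1882 → Mar 20, 1883: 365 days.
Mar 20, 1883 → Mar 20, 1884: 366 days (Feb 29, 1884 is in that span).
Mar 20, 1884 → Mar 20, 1885: 365 days.
Mar 20, 1885 → Apr 20, 1885: 31 days (March has 31).
Apr 20, 1885 → May 20, 1885: 30 days (April has 30).
May 20, 1885 → Jun 20, 1885: 31 days (May has 31).
Jun 20, 1885 → Jul 20, 1885: 30 days (June has 30).
Jul 20, 1885 → Aug 20, 1885: 31 days (July has 31).
Aug 20, 1885 → Sep 20, 1885: 31 days (August has 31).
Sep 20, 1885 → Oct 20, 1885: 30 days (September has 30).
Oct 20, 1885 → Nov 20, 1885: 31 days (October has 31).
Nov 20, 1885 → Dec 20, 1885: 30 days (November has 30).
Dec 20, 1885 → Dec 21, 1885: 1 days.
Total: 1737 days.

1737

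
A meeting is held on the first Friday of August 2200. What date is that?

August 1, 2200

August 1, 2200 is a Friday.
The first Friday is therefore August 1 (same day).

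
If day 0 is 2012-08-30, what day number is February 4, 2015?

Aug 30, 2012 → Aug 30, 2013: 365 days.
Aug 30, 2013 → Aug 30, 2014: 365 days.
Aug 30, 2014 → Sep 30, 2014: 31 days (August has 31).
Sep 30, 2014 → Oct 30, 2014: 30 days (September has 30).
Oct 30, 2014 → Nov 30, 2014: 31 days (October has 31).
Nov 30, 2014 → Dec 30, 2014: 30 days (November has 30).
Dec 30, 2014 → Jan 30, 2015: 31 days (December has 31).
Jan 30, 2015 → Feb 4, 2015: 5 days.
Total: 888 days.

888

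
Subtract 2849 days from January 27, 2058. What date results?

−365 (one year) → Jan 27, 2057 (2484 left).
−366 (one year; includes Feb 29, 2056) → Jan 27, 2056 (2118 left).
−365 (one year) → Jan 27, 2055 (1753 left).
−365 (one year) → Jan 27, 2054 (1388 left).
−365 (one year) → Jan 27, 2053 (1023 left).
−366 (one year; includes Feb 29, 2052) → Jan 27, 2052 (657 left).
−365 (one year) → Jan 27, 2051 (292 left).
−27 → Dec 31, 2050 (end of Dec, 31 days; 265 left).
−31 → Nov 30, 2050 (end of Nov, 30 days; 234 left).
−30 → Oct 31, 2050 (end of Oct, 31 days; 204 left).
−31 → Sep 30, 2050 (end of Sep, 30 days; 173 left).
−30 → Aug 31, 2050 (end of Aug, 31 days; 143 left).
−31 → Jul 31, 2050 (end of Jul, 31 days; 112 left).
−31 → Jun 30, 2050 (end of Jun, 30 days; 81 left).
−30 → May 31, 2050 (end of May, 31 days; 51 left).
−31 → Apr 30, 2050 (end of Apr, 30 days; 20 left).
−20 → Apr 10, 2050.

April 10, 2050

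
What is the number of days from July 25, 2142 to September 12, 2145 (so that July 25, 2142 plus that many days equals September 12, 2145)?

Jul 25, 2142 → Jul 25, 2143: 365 days.
Jul 25, 2143 → Jul 25, 2144: 366 days (Feb 29, 2144 is in that span).
Jul 25, 2144 → Jul 25, 2145: 365 days.
Jul 25, 2145 → Aug 25, 2145: 31 days (July has 31).
Aug 25, 2145 → Sep 12, 2145: 18 days.
Total: 1145 days.

1145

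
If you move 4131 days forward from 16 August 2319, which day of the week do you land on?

First find the weekday of Aug 16, 2319. Doomsday rule: the anchor day for the 2300s is Wednesday. For year 19: 19÷12 = 1 r 7, and 7÷4 = 1, so 1+7+1 = 9.
Wednesday + 9 ≡ Friday — that's 2319's doomsday.
In August the doomsday date is Aug 8.
Aug 16 is 8 days after Aug 8; 8 mod 7 = 1, so Friday + 1 = Saturday.
4131 mod 7 = 1, so 4131 days after a Saturday is Saturday + 1 = Sunday.

Sunday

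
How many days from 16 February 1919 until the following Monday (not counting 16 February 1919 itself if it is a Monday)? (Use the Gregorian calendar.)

Feb 16, 1919 is a Sunday.
From Sunday to the next Monday is 1 day.

1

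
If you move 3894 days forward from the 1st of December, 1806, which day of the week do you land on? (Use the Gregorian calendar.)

First find the weekday of Dec 1, 1806. Doomsday rule: the anchor day for the 1800s is Friday. For year 06: 6÷12 = 0 r 6, and 6÷4 = 1, so 0+6+1 = 7.
Friday + 7 ≡ Friday — that's 1806's doomsday.
In December the doomsday date is Dec 12.
Dec 1 is 11 days before Dec 12; 11 mod 7 = 4, so Friday − 4 = Monday.
3894 mod 7 = 2, so 3894 days after a Monday is Monday + 2 = Wednesday.

Wednesday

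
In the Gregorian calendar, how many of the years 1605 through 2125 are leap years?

126

Multiples of 4 in [1605,2125]: 130.
Of those, multiples of 100: 5 (not leap unless ÷400).
Multiples of 400: 1.
Leap years = 130 − 5 + 1 = 126.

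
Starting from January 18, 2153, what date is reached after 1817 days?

+365 (one year) → Jan 18, 2154 (1452 left).
+365 (one year) → Jan 18, 2155 (1087 left).
+365 (one year) → Jan 18, 2156 (722 left).
+366 (one year; includes Feb 29, 2156) → Jan 18, 2157 (356 left).
Jan has 31 days: +14 → Feb 1, 2157 (342 left).
Feb has 28 days: +28 → Mar 1, 2157 (314 left).
Mar has 31 days: +31 → Apr 1, 2157 (283 left).
Apr has 30 days: +30 → May 1, 2157 (253 left).
May has 31 days: +31 → Jun 1, 2157 (222 left).
Jun has 30 days: +30 → Jul 1, 2157 (192 left).
Jul has 31 days: +31 → Aug 1, 2157 (161 left).
Aug has 31 days: +31 → Sep 1, 2157 (130 left).
Sep has 30 days: +30 → Oct 1, 2157 (100 left).
Oct has 31 days: +31 → Nov 1, 2157 (69 left).
Nov has 30 days: +30 → Dec 1, 2157 (39 left).
Dec has 31 days: +31 → Jan 1, 2158 (8 left).
+8 → Jan 9, 2158.

January 9, 2158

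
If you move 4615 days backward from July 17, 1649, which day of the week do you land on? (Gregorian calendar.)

Thursday

First find the weekday of Jul 17, 1649. Doomsday rule: the anchor day for the 1600s is Tuesday. For year 49: 49÷12 = 4 r 1, and 1÷4 = 0, so 4+1+0 = 5.
Tuesday + 5 ≡ Sunday — that's 1649's doomsday.
In July the doomsday date is Jul 11.
Jul 17 is 6 days after Jul 11; 6 mod 7 = 6, so Sunday + 6 = Saturday.
4615 mod 7 = 2, so 4615 days before a Saturday is Saturday − 2 = Thursday.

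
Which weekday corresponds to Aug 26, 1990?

Sunday

Doomsday rule: the anchor day for the 1900s is Wednesday. For year 90: 90÷12 = 7 r 6, and 6÷4 = 1, so 7+6+1 = 14.
Wednesday + 14 ≡ Wednesday — that's 1990's doomsday.
In August the doomsday date is Aug 8.
Aug 26 is 18 days after Aug 8; 18 mod 7 = 4, so Wednesday + 4 = Sunday.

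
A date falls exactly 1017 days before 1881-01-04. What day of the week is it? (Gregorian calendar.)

Sunday

First find the weekday of Jan 4, 1881. Doomsday rule: the anchor day for the 1800s is Friday. For year 81: 81÷12 = 6 r 9, and 9÷4 = 2, so 6+9+2 = 17.
Friday + 17 ≡ Monday — that's 1881's doomsday.
In January the doomsday date is Jan 3 (1881 is not a leap year).
Jan 4 is 1 day after Jan 3; 1 mod 7 = 1, so Monday + 1 = Tuesday.
1017 mod 7 = 2, so 1017 days before a Tuesday is Tuesday − 2 = Sunday.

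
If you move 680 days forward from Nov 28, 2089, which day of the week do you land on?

Nov 28, 2089 is a Monday.
680 mod 7 = 1, so 680 days after a Monday is Monday + 1 = Tuesday.

Tuesday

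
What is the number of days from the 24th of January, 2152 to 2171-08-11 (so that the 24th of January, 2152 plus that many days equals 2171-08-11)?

Jan 24, 2152 → Jan 24, 2153: 366 days (Feb 29, 2152 is in that span).
Jan 24, 2153 → Jan 24, 2154: 365 days.
Jan 24, 2154 → Jan 24, 2155: 365 days.
Jan 24, 2155 → Jan 24, 2156: 365 days.
Jan 24, 2156 → Jan 24, 2157: 366 days (Feb 29, 2156 is in that span).
Jan 24, 2157 → Jan 24, 2158: 365 days.
Jan 24, 2158 → Jan 24, 2159: 365 days.
Jan 24, 2159 → Jan 24, 2160: 365 days.
Jan 24, 2160 → Jan 24, 2161: 366 days (Feb 29, 2160 is in that span).
Jan 24, 2161 → Jan 24, 2162: 365 days.
Jan 24, 2162 → Jan 24, 2163: 365 days.
Jan 24, 2163 → Jan 24, 2164: 365 days.
Jan 24, 2164 → Jan 24, 2165: 366 days (Feb 29, 2164 is in that span).
Jan 24, 2165 → Jan 24, 2166: 365 days.
Jan 24, 2166 → Jan 24, 2167: 365 days.
Jan 24, 2167 → Jan 24, 2168: 365 days.
Jan 24, 2168 → Jan 24, 2169: 366 days (Feb 29, 2168 is in that span).
Jan 24, 2169 → Jan 24, 2170: 365 days.
Jan 24, 2170 → Jan 24, 2171: 365 days.
Jan 24, 2171 → Feb 24, 2171: 31 days (January has 31).
Feb 24, 2171 → Mar 24, 2171: 28 days (February has 28).
Mar 24, 2171 → Apr 24, 2171: 31 days (March has 31).
Apr 24, 2171 → May 24, 2171: 30 days (April has 30).
May 24, 2171 → Jun 24, 2171: 31 days (May has 31).
Jun 24, 2171 → Jul 24, 2171: 30 days (June has 30).
Jul 24, 2171 → Aug 11, 2171: 18 days.
Total: 7139 days.

7139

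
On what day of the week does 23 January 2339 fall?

Doomsday rule: the anchor day for the 2300s is Wednesday. For year 39: 39÷12 = 3 r 3, and 3÷4 = 0, so 3+3+0 = 6.
Wednesday + 6 ≡ Tuesday — that's 2339's doomsday.
In January the doomsday date is Jan 3 (2339 is not a leap year).
Jan 23 is 20 days after Jan 3; 20 mod 7 = 6, so Tuesday + 6 = Monday.

Monday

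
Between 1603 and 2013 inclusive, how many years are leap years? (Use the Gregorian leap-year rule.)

100

Multiples of 4 in [1603,2013]: 103.
Of those, multiples of 100: 4 (not leap unless ÷400).
Multiples of 400: 1.
Leap years = 103 − 4 + 1 = 100.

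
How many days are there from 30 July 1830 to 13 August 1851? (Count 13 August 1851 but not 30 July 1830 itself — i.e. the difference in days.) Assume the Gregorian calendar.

Jul 30, 1830 → Jul 30, 1831: 365 days.
Jul 30, 1831 → Jul 30, 1832: 366 days (Feb 29, 1832 is in that span).
Jul 30, 1832 → Jul 30, 1833: 365 days.
Jul 30, 1833 → Jul 30, 1834: 365 days.
Jul 30, 1834 → Jul 30, 1835: 365 days.
Jul 30, 1835 → Jul 30, 1836: 366 days (Feb 29, 1836 is in that span).
Jul 30, 1836 → Jul 30, 1837: 365 days.
Jul 30, 1837 → Jul 30, 1838: 365 days.
Jul 30, 1838 → Jul 30, 1839: 365 days.
Jul 30, 1839 → Jul 30, 1840: 366 days (Feb 29, 1840 is in that span).
Jul 30, 1840 → Jul 30, 1841: 365 days.
Jul 30, 1841 → Jul 30, 1842: 365 days.
Jul 30, 1842 → Jul 30, 1843: 365 days.
Jul 30, 1843 → Jul 30, 1844: 366 days (Feb 29, 1844 is in that span).
Jul 30, 1844 → Jul 30, 1845: 365 days.
Jul 30, 1845 → Jul 30, 1846: 365 days.
Jul 30, 1846 → Jul 30, 1847: 365 days.
Jul 30, 1847 → Jul 30, 1848: 366 days (Feb 29, 1848 is in that span).
Jul 30, 1848 → Jul 30, 1849: 365 days.
Jul 30, 1849 → Jul 30, 1850: 365 days.
Jul 30, 1850 → Aug 30, 1850: 31 days (July has 31).
Aug 30, 1850 → Sep 30, 1850: 31 days (August has 31).
Sep 30, 1850 → Oct 30, 1850: 30 days (September has 30).
Oct 30, 1850 → Nov 30, 1850: 31 days (October has 31).
Nov 30, 1850 → Dec 30, 1850: 30 days (November has 30).
Dec 30, 1850 → Jan 30, 1851: 31 days (December has 31).
Jan 30, 1851 → Feb 28, 1851: 29 days (January has 31).
Feb 28, 1851 → Mar 28, 1851: 28 days (February has 28).
Mar 28, 1851 → Apr 28, 1851: 31 days (March has 31).
Apr 28, 1851 → May 28, 1851: 30 days (April has 30).
May 28, 1851 → Jun 28, 1851: 31 days (May has 31).
Jun 28, 1851 → Jul 28, 1851: 30 days (June has 30).
Jul 28, 1851 → Aug 13, 1851: 16 days.
Total: 7684 days.

7684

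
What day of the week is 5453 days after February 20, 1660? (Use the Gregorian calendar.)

First find the weekday of Feb 20, 1660. Doomsday rule: the anchor day for the 1600s is Tuesday. For year 60: 60÷12 = 5 r 0, and 0÷4 = 0, so 5+0+0 = 5.
Tuesday + 5 ≡ Sunday — that's 1660's doomsday.
In February the doomsday date is Feb 29 (1660 is a leap year (divisible by 4)).
Feb 20 is 9 days before Feb 29; 9 mod 7 = 2, so Sunday − 2 = Friday.
5453 mod 7 = 0, so 5453 days after a Friday is Friday + 0 = Friday.

Friday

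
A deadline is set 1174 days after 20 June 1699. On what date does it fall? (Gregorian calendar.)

+365 (one year) → Jun 20, 1700 (809 left).
+365 (one year) → Jun 20, 1701 (444 left).
+365 (one year) → Jun 20, 1702 (79 left).
Jun has 30 days: +11 → Jul 1, 1702 (68 left).
Jul has 31 days: +31 → Aug 1, 1702 (37 left).
Aug has 31 days: +31 → Sep 1, 1702 (6 left).
+6 → Sep 7, 1702.

September 7, 1702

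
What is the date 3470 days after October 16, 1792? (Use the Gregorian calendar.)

April 18, 1802

+365 (one year) → Oct 16, 1793 (3105 left).
+365 (one year) → Oct 16, 1794 (2740 left).
+365 (one year) → Oct 16, 1795 (2375 left).
+366 (one year; includes Feb 29, 1796) → Oct 16, 1796 (2009 left).
+365 (one year) → Oct 16, 1797 (1644 left).
+365 (one year) → Oct 16, 1798 (1279 left).
+365 (one year) → Oct 16, 1799 (914 left).
+365 (one year) → Oct 16, 1800 (549 left).
+365 (one year) → Oct 16, 1801 (184 left).
Oct has 31 days: +16 → Nov 1, 1801 (168 left).
Nov has 30 days: +30 → Dec 1, 1801 (138 left).
Dec has 31 days: +31 → Jan 1, 1802 (107 left).
Jan has 31 days: +31 → Feb 1, 1802 (76 left).
Feb has 28 days: +28 → Mar 1, 1802 (48 left).
Mar has 31 days: +31 → Apr 1, 1802 (17 left).
+17 → Apr 18, 1802.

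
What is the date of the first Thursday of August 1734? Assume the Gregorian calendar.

August 5, 1734

August 1, 1734 is a Sunday.
The first Thursday is therefore August 5 (4 days later).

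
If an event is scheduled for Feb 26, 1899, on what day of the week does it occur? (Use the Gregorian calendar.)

Sunday

Doomsday rule: the anchor day for the 1800s is Friday. For year 99: 99÷12 = 8 r 3, and 3÷4 = 0, so 8+3+0 = 11.
Friday + 11 ≡ Tuesday — that's 1899's doomsday.
In February the doomsday date is Feb 28 (1899 is not a leap year).
Feb 26 is 2 days before Feb 28; 2 mod 7 = 2, so Tuesday − 2 = Sunday.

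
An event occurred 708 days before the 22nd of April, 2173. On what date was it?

May 15, 2171

−365 (one year) → Apr 22, 2172 (343 left).
−22 → Mar 31, 2172 (end of Mar, 31 days; 321 left).
−31 → Feb 29, 2172 (end of Feb, 29 days; 290 left).
−29 → Jan 31, 2172 (end of Jan, 31 days; 261 left).
−31 → Dec 31, 2171 (end of Dec, 31 days; 230 left).
−31 → Nov 30, 2171 (end of Nov, 30 days; 199 left).
−30 → Oct 31, 2171 (end of Oct, 31 days; 169 left).
−31 → Sep 30, 2171 (end of Sep, 30 days; 138 left).
−30 → Aug 31, 2171 (end of Aug, 31 days; 108 left).
−31 → Jul 31, 2171 (end of Jul, 31 days; 77 left).
−31 → Jun 30, 2171 (end of Jun, 30 days; 46 left).
−30 → May 31, 2171 (end of May, 31 days; 16 left).
−16 → May 15, 2171.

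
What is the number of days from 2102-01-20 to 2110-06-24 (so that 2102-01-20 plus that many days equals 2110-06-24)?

Jan 20, 2102 → Jan 20, 2103: 365 days.
Jan 20, 2103 → Jan 20, 2104: 365 days.
Jan 20, 2104 → Jan 20, 2105: 366 days (Feb 29, 2104 is in that span).
Jan 20, 2105 → Jan 20, 2106: 365 days.
Jan 20, 2106 → Jan 20, 2107: 365 days.
Jan 20, 2107 → Jan 20, 2108: 365 days.
Jan 20, 2108 → Jan 20, 2109: 366 days (Feb 29, 2108 is in that span).
Jan 20, 2109 → Jan 20, 2110: 365 days.
Jan 20, 2110 → Feb 20, 2110: 31 days (January has 31).
Feb 20, 2110 → Mar 20, 2110: 28 days (February has 28).
Mar 20, 2110 → Apr 20, 2110: 31 days (March has 31).
Apr 20, 2110 → May 20, 2110: 30 days (April has 30).
May 20, 2110 → Jun 20, 2110: 31 days (May has 31).
Jun 20, 2110 → Jun 24, 2110: 4 days.
Total: 3077 days.

3077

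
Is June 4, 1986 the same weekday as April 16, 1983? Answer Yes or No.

No

From Apr 16, 1983 to Jun 4, 1986 is 1145 days.
1145 mod 7 = 4, so they are different weekdays.
(Apr 16, 1983 is a Saturday; Jun 4, 1986 is a Wednesday.)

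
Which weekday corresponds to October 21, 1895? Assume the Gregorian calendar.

Monday

January 1, 1895 is a Tuesday.
Jan 1, 1895 → Feb 1, 1895: 31 days (January has 31).
Feb 1, 1895 → Mar 1, 1895: 28 days (February has 28).
Mar 1, 1895 → Apr 1, 1895: 31 days (March has 31).
Apr 1, 1895 → May 1, 1895: 30 days (April has 30).
May 1, 1895 → Jun 1, 1895: 31 days (May has 31).
Jun 1, 1895 → Jul 1, 1895: 30 days (June has 30).
Jul 1, 1895 → Aug 1, 1895: 31 days (July has 31).
Aug 1, 1895 → Sep 1, 1895: 31 days (August has 31).
Sep 1, 1895 → Oct 1, 1895: 30 days (September has 30).
Oct 1, 1895 → Oct 21, 1895: 20 days.
Total: 293 days.
293 mod 7 = 6, so Tuesday + 6 = Monday.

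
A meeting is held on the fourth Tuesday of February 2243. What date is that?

February 1, 2243 is a Wednesday.
The first Tuesday is therefore February 7 (6 days later).
The fourth Tuesday is 7 + 3×7 = February 28.

February 28, 2243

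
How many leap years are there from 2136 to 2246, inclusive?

27

Multiples of 4 in [2136,2246]: 28.
Of those, multiples of 100: 1 (not leap unless ÷400).
Multiples of 400: 0.
Leap years = 28 − 1 + 0 = 27.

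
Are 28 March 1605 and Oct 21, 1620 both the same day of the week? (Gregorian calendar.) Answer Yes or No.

From Mar 28, 1605 to Oct 21, 1620 is 5686 days.
5686 mod 7 = 2, so they are different weekdays.
(Mar 28, 1605 is a Monday; Oct 21, 1620 is a Wednesday.)

No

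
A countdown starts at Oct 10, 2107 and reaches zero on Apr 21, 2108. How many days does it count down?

194

Oct 10, 2107 → Nov 10, 2107: 31 days (October has 31).
Nov 10, 2107 → Dec 10, 2107: 30 days (November has 30).
Dec 10, 2107 → Jan 10, 2108: 31 days (December has 31).
Jan 10, 2108 → Feb 10, 2108: 31 days (January has 31).
Feb 10, 2108 → Mar 10, 2108: 29 days (February has 29).
Mar 10, 2108 → Apr 10, 2108: 31 days (March has 31).
Apr 10, 2108 → Apr 21, 2108: 11 days.
Total: 194 days.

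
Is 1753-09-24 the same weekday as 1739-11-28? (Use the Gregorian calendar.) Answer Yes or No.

No

From Nov 28, 1739 to Sep 24, 1753 is 5049 days.
5049 mod 7 = 2, so they are different weekdays.
(Nov 28, 1739 is a Saturday; Sep 24, 1753 is a Monday.)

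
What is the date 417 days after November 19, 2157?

January 10, 2159

+365 (one year) → Nov 19, 2158 (52 left).
Nov has 30 days: +12 → Dec 1, 2158 (40 left).
Dec has 31 days: +31 → Jan 1, 2159 (9 left).
+9 → Jan 10, 2159.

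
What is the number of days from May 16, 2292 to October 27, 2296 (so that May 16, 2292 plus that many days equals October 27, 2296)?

1625

May 16, 2292 → May 16, 2293: 365 days.
May 16, 2293 → May 16, 2294: 365 days.
May 16, 2294 → May 16, 2295: 365 days.
May 16, 2295 → May 16, 2296: 366 days (Feb 29, 2296 is in that span).
May 16, 2296 → Jun 16, 2296: 31 days (May has 31).
Jun 16, 2296 → Jul 16, 2296: 30 days (June has 30).
Jul 16, 2296 → Aug 16, 2296: 31 days (July has 31).
Aug 16, 2296 → Sep 16, 2296: 31 days (August has 31).
Sep 16, 2296 → Oct 16, 2296: 30 days (September has 30).
Oct 16, 2296 → Oct 27, 2296: 11 days.
Total: 1625 days.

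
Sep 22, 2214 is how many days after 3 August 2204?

Aug 3, 2204 → Aug 3, 2205: 365 days.
Aug 3, 2205 → Aug 3, 2206: 365 days.
Aug 3, 2206 → Aug 3, 2207: 365 days.
Aug 3, 2207 → Aug 3, 2208: 366 days (Feb 29, 2208 is in that span).
Aug 3, 2208 → Aug 3, 2209: 365 days.
Aug 3, 2209 → Aug 3, 2210: 365 days.
Aug 3, 2210 → Aug 3, 2211: 365 days.
Aug 3, 2211 → Aug 3, 2212: 366 days (Feb 29, 2212 is in that span).
Aug 3, 2212 → Aug 3, 2213: 365 days.
Aug 3, 2213 → Aug 3, 2214: 365 days.
Aug 3, 2214 → Sep 3, 2214: 31 days (August has 31).
Sep 3, 2214 → Sep 22, 2214: 19 days.
Total: 3702 days.

3702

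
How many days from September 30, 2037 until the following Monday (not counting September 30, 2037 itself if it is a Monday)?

Sep 30, 2037 is a Wednesday.
From Wednesday to the next Monday is 5 days.

5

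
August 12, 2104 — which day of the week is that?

Doomsday rule: the anchor day for the 2100s is Sunday. For year 04: 4÷12 = 0 r 4, and 4÷4 = 1, so 0+4+1 = 5.
Sunday + 5 ≡ Friday — that's 2104's doomsday.
In August the doomsday date is Aug 8.
Aug 12 is 4 days after Aug 8; 4 mod 7 = 4, so Friday + 4 = Tuesday.

Tuesday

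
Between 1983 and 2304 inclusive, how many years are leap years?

Multiples of 4 in [1983,2304]: 81.
Of those, multiples of 100: 4 (not leap unless ÷400).
Multiples of 400: 1.
Leap years = 81 − 4 + 1 = 78.

78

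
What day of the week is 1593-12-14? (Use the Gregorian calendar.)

Doomsday rule: the anchor day for the 1500s is Wednesday. For year 93: 93÷12 = 7 r 9, and 9÷4 = 2, so 7+9+2 = 18.
Wednesday + 18 ≡ Sunday — that's 1593's doomsday.
In December the doomsday date is Dec 12.
Dec 14 is 2 days after Dec 12; 2 mod 7 = 2, so Sunday + 2 = Tuesday.

Tuesday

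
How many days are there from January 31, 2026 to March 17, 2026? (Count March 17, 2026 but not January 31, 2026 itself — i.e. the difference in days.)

45

Jan 31, 2026 → Feb 28, 2026: 28 days (January has 31).
Feb 28, 2026 → Mar 17, 2026: 17 days.
Total: 45 days.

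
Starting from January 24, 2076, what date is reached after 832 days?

May 5, 2078

+366 (one year; includes Feb 29, 2076) → Jan 24, 2077 (466 left).
+365 (one year) → Jan 24, 2078 (101 left).
Jan has 31 days: +8 → Feb 1, 2078 (93 left).
Feb has 28 days: +28 → Mar 1, 2078 (65 left).
Mar has 31 days: +31 → Apr 1, 2078 (34 left).
Apr has 30 days: +30 → May 1, 2078 (4 left).
+4 → May 5, 2078.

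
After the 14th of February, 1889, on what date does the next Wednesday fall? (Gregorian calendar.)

Feb 14, 1889 is a Thursday.
From Thursday to the next Wednesday is 6 days.
Feb 14, 1889 + 6 = Feb 20, 1889.

February 20, 1889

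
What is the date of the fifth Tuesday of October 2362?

October 1, 2362 is a Monday.
The first Tuesday is therefore October 2 (1 days later).
The fifth Tuesday is 2 + 4×7 = October 30.

October 30, 2362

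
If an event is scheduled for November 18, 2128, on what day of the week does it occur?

Thursday

Doomsday rule: the anchor day for the 2100s is Sunday. For year 28: 28÷12 = 2 r 4, and 4÷4 = 1, so 2+4+1 = 7.
Sunday + 7 ≡ Sunday — that's 2128's doomsday.
In November the doomsday date is Nov 7.
Nov 18 is 11 days after Nov 7; 11 mod 7 = 4, so Sunday + 4 = Thursday.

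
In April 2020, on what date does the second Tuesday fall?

April 1, 2020 is a Wednesday.
The first Tuesday is therefore April 7 (6 days later).
The second Tuesday is 7 + 1×7 = April 14.

April 14, 2020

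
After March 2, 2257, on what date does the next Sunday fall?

March 8, 2257

Mar 2, 2257 is a Monday.
From Monday to the next Sunday is 6 days.
Mar 2, 2257 + 6 = Mar 8, 2257.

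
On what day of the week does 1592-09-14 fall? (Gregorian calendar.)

Monday

Doomsday rule: the anchor day for the 1500s is Wednesday. For year 92: 92÷12 = 7 r 8, and 8÷4 = 2, so 7+8+2 = 17.
Wednesday + 17 ≡ Saturday — that's 1592's doomsday.
In September the doomsday date is Sep 5.
Sep 14 is 9 days after Sep 5; 9 mod 7 = 2, so Saturday + 2 = Monday.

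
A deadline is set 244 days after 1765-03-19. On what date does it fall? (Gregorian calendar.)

November 18, 1765

Mar has 31 days: +13 → Apr 1, 1765 (231 left).
Apr has 30 days: +30 → May 1, 1765 (201 left).
May has 31 days: +31 → Jun 1, 1765 (170 left).
Jun has 30 days: +30 → Jul 1, 1765 (140 left).
Jul has 31 days: +31 → Aug 1, 1765 (109 left).
Aug has 31 days: +31 → Sep 1, 1765 (78 left).
Sep has 30 days: +30 → Oct 1, 1765 (48 left).
Oct has 31 days: +31 → Nov 1, 1765 (17 left).
+17 → Nov 18, 1765.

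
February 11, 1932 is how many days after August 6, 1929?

919

Aug 6, 1929 → Aug 6, 1930: 365 days.
Aug 6, 1930 → Aug 6, 1931: 365 days.
Aug 6, 1931 → Sep 6, 1931: 31 days (August has 31).
Sep 6, 1931 → Oct 6, 1931: 30 days (September has 30).
Oct 6, 1931 → Nov 6, 1931: 31 days (October has 31).
Nov 6, 1931 → Dec 6, 1931: 30 days (November has 30).
Dec 6, 1931 → Jan 6, 1932: 31 days (December has 31).
Jan 6, 1932 → Feb 6, 1932: 31 days (January has 31).
Feb 6, 1932 → Feb 11, 1932: 5 days.
Total: 919 days.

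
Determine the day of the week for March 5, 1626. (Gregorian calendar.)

Doomsday rule: the anchor day for the 1600s is Tuesday. For year 26: 26÷12 = 2 r 2, and 2÷4 = 0, so 2+2+0 = 4.
Tuesday + 4 ≡ Saturday — that's 1626's doomsday.
In March the doomsday date is Mar 14.
Mar 5 is 9 days before Mar 14; 9 mod 7 = 2, so Saturday − 2 = Thursday.

Thursday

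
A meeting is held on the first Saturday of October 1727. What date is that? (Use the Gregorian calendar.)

October 4, 1727

October 1, 1727 is a Wednesday.
The first Saturday is therefore October 4 (3 days later).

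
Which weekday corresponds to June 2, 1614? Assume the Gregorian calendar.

Monday

Doomsday rule: the anchor day for the 1600s is Tuesday. For year 14: 14÷12 = 1 r 2, and 2÷4 = 0, so 1+2+0 = 3.
Tuesday + 3 ≡ Friday — that's 1614's doomsday.
In June the doomsday date is Jun 6.
Jun 2 is 4 days before Jun 6; 4 mod 7 = 4, so Friday − 4 = Monday.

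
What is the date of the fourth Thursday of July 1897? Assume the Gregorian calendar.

July 22, 1897

July 1, 1897 is a Thursday.
The first Thursday is therefore July 1 (same day).
The fourth Thursday is 1 + 3×7 = July 22.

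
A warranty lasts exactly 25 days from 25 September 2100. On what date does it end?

October 20, 2100

Sep has 30 days: +6 → Oct 1, 2100 (19 left).
+19 → Oct 20, 2100.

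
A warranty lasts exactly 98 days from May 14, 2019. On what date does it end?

August 20, 2019

May has 31 days: +18 → Jun 1, 2019 (80 left).
Jun has 30 days: +30 → Jul 1, 2019 (50 left).
Jul has 31 days: +31 → Aug 1, 2019 (19 left).
+19 → Aug 20, 2019.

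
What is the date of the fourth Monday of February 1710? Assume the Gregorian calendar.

February 24, 1710

February 1, 1710 is a Saturday.
The first Monday is therefore February 3 (2 days later).
The fourth Monday is 3 + 3×7 = February 24.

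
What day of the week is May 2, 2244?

Thursday

Doomsday rule: the anchor day for the 2200s is Friday. For year 44: 44÷12 = 3 r 8, and 8÷4 = 2, so 3+8+2 = 13.
Friday + 13 ≡ Thursday — that's 2244's doomsday.
In May the doomsday date is May 9.
May 2 is 7 days before May 9; 7 mod 7 = 0, so Thursday − 0 = Thursday.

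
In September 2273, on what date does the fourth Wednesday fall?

September 1, 2273 is a Monday.
The first Wednesday is therefore September 3 (2 days later).
The fourth Wednesday is 3 + 3×7 = September 24.

September 24, 2273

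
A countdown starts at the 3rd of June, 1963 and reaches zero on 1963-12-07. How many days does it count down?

Jun 3, 1963 → Jul 3, 1963: 30 days (June has 30).
Jul 3, 1963 → Aug 3, 1963: 31 days (July has 31).
Aug 3, 1963 → Sep 3, 1963: 31 days (August has 31).
Sep 3, 1963 → Oct 3, 1963: 30 days (September has 30).
Oct 3, 1963 → Nov 3, 1963: 31 days (October has 31).
Nov 3, 1963 → Dec 3, 1963: 30 days (November has 30).
Dec 3, 1963 → Dec 7, 1963: 4 days.
Total: 187 days.

187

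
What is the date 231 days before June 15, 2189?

−15 → May 31, 2189 (end of May, 31 days; 216 left).
−31 → Apr 30, 2189 (end of Apr, 30 days; 185 left).
−30 → Mar 31, 2189 (end of Mar, 31 days; 155 left).
−31 → Feb 28, 2189 (end of Feb, 28 days; 124 left).
−28 → Jan 31, 2189 (end of Jan, 31 days; 96 left).
−31 → Dec 31, 2188 (end of Dec, 31 days; 65 left).
−31 → Nov 30, 2188 (end of Nov, 30 days; 34 left).
−30 → Oct 31, 2188 (end of Oct, 31 days; 4 left).
−4 → Oct 27, 2188.

October 27, 2188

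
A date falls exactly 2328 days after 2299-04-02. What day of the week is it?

First find the weekday of Apr 2, 2299. Doomsday rule: the anchor day for the 2200s is Friday. For year 99: 99÷12 = 8 r 3, and 3÷4 = 0, so 8+3+0 = 11.
Friday + 11 ≡ Tuesday — that's 2299's doomsday.
In April the doomsday date is Apr 4.
Apr 2 is 2 days before Apr 4; 2 mod 7 = 2, so Tuesday − 2 = Sunday.
2328 mod 7 = 4, so 2328 days after a Sunday is Sunday + 4 = Thursday.

Thursday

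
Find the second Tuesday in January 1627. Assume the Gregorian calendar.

January 1, 1627 is a Friday.
The first Tuesday is therefore January 5 (4 days later).
The second Tuesday is 5 + 1×7 = January 12.

January 12, 1627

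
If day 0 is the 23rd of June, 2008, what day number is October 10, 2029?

7779

Jun 23, 2008 → Jun 23, 2009: 365 days.
Jun 23, 2009 → Jun 23, 2010: 365 days.
Jun 23, 2010 → Jun 23, 2011: 365 days.
Jun 23, 2011 → Jun 23, 2012: 366 days (Feb 29, 2012 is in that span).
Jun 23, 2012 → Jun 23, 2013: 365 days.
Jun 23, 2013 → Jun 23, 2014: 365 days.
Jun 23, 2014 → Jun 23, 2015: 365 days.
Jun 23, 2015 → Jun 23, 2016: 366 days (Feb 29, 2016 is in that span).
Jun 23, 2016 → Jun 23, 2017: 365 days.
Jun 23, 2017 → Jun 23, 2018: 365 days.
Jun 23, 2018 → Jun 23, 2019: 365 days.
Jun 23, 2019 → Jun 23, 2020: 366 days (Feb 29, 2020 is in that span).
Jun 23, 2020 → Jun 23, 2021: 365 days.
Jun 23, 2021 → Jun 23, 2022: 365 days.
Jun 23, 2022 → Jun 23, 2023: 365 days.
Jun 23, 2023 → Jun 23, 2024: 366 days (Feb 29, 2024 is in that span).
Jun 23, 2024 → Jun 23, 2025: 365 days.
Jun 23, 2025 → Jun 23, 2026: 365 days.
Jun 23, 2026 → Jun 23, 2027: 365 days.
Jun 23, 2027 → Jun 23, 2028: 366 days (Feb 29, 2028 is in that span).
Jun 23, 2028 → Jun 23, 2029: 365 days.
Jun 23, 2029 → Jul 23, 2029: 30 days (June has 30).
Jul 23, 2029 → Aug 23, 2029: 31 days (July has 31).
Aug 23, 2029 → Sep 23, 2029: 31 days (August has 31).
Sep 23, 2029 → Oct 10, 2029: 17 days.
Total: 7779 days.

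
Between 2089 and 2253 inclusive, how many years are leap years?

Multiples of 4 in [2089,2253]: 41.
Of those, multiples of 100: 2 (not leap unless ÷400).
Multiples of 400: 0.
Leap years = 41 − 2 + 0 = 39.

39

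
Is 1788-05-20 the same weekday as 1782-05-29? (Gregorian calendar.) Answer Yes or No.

No

From May 29, 1782 to May 20, 1788 is 2183 days.
2183 mod 7 = 6, so they are different weekdays.
(May 29, 1782 is a Wednesday; May 20, 1788 is a Tuesday.)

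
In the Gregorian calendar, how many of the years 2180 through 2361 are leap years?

44

Multiples of 4 in [2180,2361]: 46.
Of those, multiples of 100: 2 (not leap unless ÷400).
Multiples of 400: 0.
Leap years = 46 − 2 + 0 = 44.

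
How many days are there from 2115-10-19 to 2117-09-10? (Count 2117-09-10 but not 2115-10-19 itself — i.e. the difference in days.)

Oct 19, 2115 → Oct 19, 2116: 366 days (Feb 29, 2116 is in that span).
Oct 19, 2116 → Nov 19, 2116: 31 days (October has 31).
Nov 19, 2116 → Dec 19, 2116: 30 days (November has 30).
Dec 19, 2116 → Jan 19, 2117: 31 days (December has 31).
Jan 19, 2117 → Feb 19, 2117: 31 days (January has 31).
Feb 19, 2117 → Mar 19, 2117: 28 days (February has 28).
Mar 19, 2117 → Apr 19, 2117: 31 days (March has 31).
Apr 19, 2117 → May 19, 2117: 30 days (April has 30).
May 19, 2117 → Jun 19, 2117: 31 days (May has 31).
Jun 19, 2117 → Jul 19, 2117: 30 days (June has 30).
Jul 19, 2117 → Aug 19, 2117: 31 days (July has 31).
Aug 19, 2117 → Sep 10, 2117: 22 days.
Total: 692 days.

692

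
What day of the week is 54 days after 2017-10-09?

Saturday

Oct 9, 2017 is a Monday.
54 mod 7 = 5, so 54 days after a Monday is Monday + 5 = Saturday.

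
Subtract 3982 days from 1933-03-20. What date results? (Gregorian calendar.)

−365 (one year) → Mar 20, 1932 (3617 left).
−366 (one year; includes Feb 29, 1932) → Mar 20, 1931 (3251 left).
−365 (one year) → Mar 20, 1930 (2886 left).
−365 (one year) → Mar 20, 1929 (2521 left).
−365 (one year) → Mar 20, 1928 (2156 left).
−366 (one year; includes Feb 29, 1928) → Mar 20, 1927 (1790 left).
−365 (one year) → Mar 20, 1926 (1425 left).
−365 (one year) → Mar 20, 1925 (1060 left).
−365 (one year) → Mar 20, 1924 (695 left).
−366 (one year; includes Feb 29, 1924) → Mar 20, 1923 (329 left).
−20 → Feb 28, 1923 (end of Feb, 28 days; 309 left).
−28 → Jan 31, 1923 (end of Jan, 31 days; 281 left).
−31 → Dec 31, 1922 (end of Dec, 31 days; 250 left).
−31 → Nov 30, 1922 (end of Nov, 30 days; 219 left).
−30 → Oct 31, 1922 (end of Oct, 31 days; 189 left).
−31 → Sep 30, 1922 (end of Sep, 30 days; 158 left).
−30 → Aug 31, 1922 (end of Aug, 31 days; 128 left).
−31 → Jul 31, 1922 (end of Jul, 31 days; 97 left).
−31 → Jun 30, 1922 (end of Jun, 30 days; 66 left).
−30 → May 31, 1922 (end of May, 31 days; 36 left).
−31 → Apr 30, 1922 (end of Apr, 30 days; 5 left).
−5 → Apr 25, 1922.

April 25, 1922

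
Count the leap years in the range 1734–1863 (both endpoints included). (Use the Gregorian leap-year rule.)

Multiples of 4 in [1734,1863]: 32.
Of those, multiples of 100: 1 (not leap unless ÷400).
Multiples of 400: 0.
Leap years = 32 − 1 + 0 = 31.

31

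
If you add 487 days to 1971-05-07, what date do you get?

+366 (one year; includes Feb 29, 1972) → May 7, 1972 (121 left).
May has 31 days: +25 → Jun 1, 1972 (96 left).
Jun has 30 days: +30 → Jul 1, 1972 (66 left).
Jul has 31 days: +31 → Aug 1, 1972 (35 left).
Aug has 31 days: +31 → Sep 1, 1972 (4 left).
+4 → Sep 5, 1972.

September 5, 1972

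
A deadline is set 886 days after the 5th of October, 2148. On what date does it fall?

+365 (one year) → Oct 5, 2149 (521 left).
+365 (one year) → Oct 5, 2150 (156 left).
Oct has 31 days: +27 → Nov 1, 2150 (129 left).
Nov has 30 days: +30 → Dec 1, 2150 (99 left).
Dec has 31 days: +31 → Jan 1, 2151 (68 left).
Jan has 31 days: +31 → Feb 1, 2151 (37 left).
Feb has 28 days: +28 → Mar 1, 2151 (9 left).
+9 → Mar 10, 2151.

March 10, 2151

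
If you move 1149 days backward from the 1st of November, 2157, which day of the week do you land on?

Monday

Nov 1, 2157 is a Tuesday.
1149 mod 7 = 1, so 1149 days before a Tuesday is Tuesday − 1 = Monday.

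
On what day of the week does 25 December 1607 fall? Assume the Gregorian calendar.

Doomsday rule: the anchor day for the 1600s is Tuesday. For year 07: 7÷12 = 0 r 7, and 7÷4 = 1, so 0+7+1 = 8.
Tuesday + 8 ≡ Wednesday — that's 1607's doomsday.
In December the doomsday date is Dec 12.
Dec 25 is 13 days after Dec 12; 13 mod 7 = 6, so Wednesday + 6 = Tuesday.

Tuesday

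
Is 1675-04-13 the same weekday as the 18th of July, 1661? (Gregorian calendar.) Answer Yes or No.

From Jul 18, 1661 to Apr 13, 1675 is 5017 days.
5017 mod 7 = 5, so they are different weekdays.
(Jul 18, 1661 is a Monday; Apr 13, 1675 is a Saturday.)

No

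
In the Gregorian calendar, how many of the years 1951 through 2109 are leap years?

39

Multiples of 4 in [1951,2109]: 40.
Of those, multiples of 100: 2 (not leap unless ÷400).
Multiples of 400: 1.
Leap years = 40 − 2 + 1 = 39.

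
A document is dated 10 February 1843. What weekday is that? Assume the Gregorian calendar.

Friday

January 1, 1843 is a Sunday.
Jan 1, 1843 → Feb 1, 1843: 31 days (January has 31).
Feb 1, 1843 → Feb 10, 1843: 9 days.
Total: 40 days.
40 mod 7 = 5, so Sunday + 5 = Friday.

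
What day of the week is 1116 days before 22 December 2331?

Saturday

Dec 22, 2331 is a Tuesday.
1116 mod 7 = 3, so 1116 days before a Tuesday is Tuesday − 3 = Saturday.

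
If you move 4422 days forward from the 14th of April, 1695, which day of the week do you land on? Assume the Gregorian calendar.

Tuesday

First find the weekday of Apr 14, 1695. Doomsday rule: the anchor day for the 1600s is Tuesday. For year 95: 95÷12 = 7 r 11, and 11÷4 = 2, so 7+11+2 = 20.
Tuesday + 20 ≡ Monday — that's 1695's doomsday.
In April the doomsday date is Apr 4.
Apr 14 is 10 days after Apr 4; 10 mod 7 = 3, so Monday + 3 = Thursday.
4422 mod 7 = 5, so 4422 days after a Thursday is Thursday + 5 = Tuesday.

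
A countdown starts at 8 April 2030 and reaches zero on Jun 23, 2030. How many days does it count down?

Apr 8, 2030 → May 8, 2030: 30 days (April has 30).
May 8, 2030 → Jun 8, 2030: 31 days (May has 31).
Jun 8, 2030 → Jun 23, 2030: 15 days.
Total: 76 days.

76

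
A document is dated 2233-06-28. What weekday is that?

Doomsday rule: the anchor day for the 2200s is Friday. For year 33: 33÷12 = 2 r 9, and 9÷4 = 2, so 2+9+2 = 13.
Friday + 13 ≡ Thursday — that's 2233's doomsday.
In June the doomsday date is Jun 6.
Jun 28 is 22 days after Jun 6; 22 mod 7 = 1, so Thursday + 1 = Friday.

Friday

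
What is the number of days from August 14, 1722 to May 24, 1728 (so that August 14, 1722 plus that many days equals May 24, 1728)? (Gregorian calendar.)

Aug 14, 1722 → Aug 14, 1723: 365 days.
Aug 14, 1723 → Aug 14, 1724: 366 days (Feb 29, 1724 is in that span).
Aug 14, 1724 → Aug 14, 1725: 365 days.
Aug 14, 1725 → Aug 14, 1726: 365 days.
Aug 14, 1726 → Aug 14, 1727: 365 days.
Aug 14, 1727 → Sep 14, 1727: 31 days (August has 31).
Sep 14, 1727 → Oct 14, 1727: 30 days (September has 30).
Oct 14, 1727 → Nov 14, 1727: 31 days (October has 31).
Nov 14, 1727 → Dec 14, 1727: 30 days (November has 30).
Dec 14, 1727 → Jan 14, 1728: 31 days (December has 31).
Jan 14, 1728 → Feb 14, 1728: 31 days (January has 31).
Feb 14, 1728 → Mar 14, 1728: 29 days (February has 29).
Mar 14, 1728 → Apr 14, 1728: 31 days (March has 31).
Apr 14, 1728 → May 14, 1728: 30 days (April has 30).
May 14, 1728 → May 24, 1728: 10 days.
Total: 2110 days.

2110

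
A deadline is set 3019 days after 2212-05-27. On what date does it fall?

September 1, 2220

+365 (one year) → May 27, 2213 (2654 left).
+365 (one year) → May 27, 2214 (2289 left).
+365 (one year) → May 27, 2215 (1924 left).
+366 (one year; includes Feb 29, 2216) → May 27, 2216 (1558 left).
+365 (one year) → May 27, 2217 (1193 left).
+365 (one year) → May 27, 2218 (828 left).
+365 (one year) → May 27, 2219 (463 left).
+366 (one year; includes Feb 29, 2220) → May 27, 2220 (97 left).
May has 31 days: +5 → Jun 1, 2220 (92 left).
Jun has 30 days: +30 → Jul 1, 2220 (62 left).
Jul has 31 days: +31 → Aug 1, 2220 (31 left).
Aug has 31 days: +31 → Sep 1, 2220 (0 left).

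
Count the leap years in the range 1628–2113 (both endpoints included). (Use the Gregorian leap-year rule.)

118

Multiples of 4 in [1628,2113]: 122.
Of those, multiples of 100: 5 (not leap unless ÷400).
Multiples of 400: 1.
Leap years = 122 − 5 + 1 = 118.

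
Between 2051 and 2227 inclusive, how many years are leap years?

42

Multiples of 4 in [2051,2227]: 44.
Of those, multiples of 100: 2 (not leap unless ÷400).
Multiples of 400: 0.
Leap years = 44 − 2 + 0 = 42.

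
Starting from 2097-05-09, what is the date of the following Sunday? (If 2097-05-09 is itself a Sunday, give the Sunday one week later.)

May 12, 2097

May 9, 2097 is a Thursday.
From Thursday to the next Sunday is 3 days.
May 9, 2097 + 3 = May 12, 2097.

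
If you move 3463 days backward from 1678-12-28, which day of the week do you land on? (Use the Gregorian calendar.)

Friday

First find the weekday of Dec 28, 1678. Doomsday rule: the anchor day for the 1600s is Tuesday. For year 78: 78÷12 = 6 r 6, and 6÷4 = 1, so 6+6+1 = 13.
Tuesday + 13 ≡ Monday — that's 1678's doomsday.
In December the doomsday date is Dec 12.
Dec 28 is 16 days after Dec 12; 16 mod 7 = 2, so Monday + 2 = Wednesday.
3463 mod 7 = 5, so 3463 days before a Wednesday is Wednesday − 5 = Friday.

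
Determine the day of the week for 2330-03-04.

Tuesday

Doomsday rule: the anchor day for the 2300s is Wednesday. For year 30: 30÷12 = 2 r 6, and 6÷4 = 1, so 2+6+1 = 9.
Wednesday + 9 ≡ Friday — that's 2330's doomsday.
In March the doomsday date is Mar 14.
Mar 4 is 10 days before Mar 14; 10 mod 7 = 3, so Friday − 3 = Tuesday.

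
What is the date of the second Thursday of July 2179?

July 8, 2179

July 1, 2179 is a Thursday.
The first Thursday is therefore July 1 (same day).
The second Thursday is 1 + 1×7 = July 8.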